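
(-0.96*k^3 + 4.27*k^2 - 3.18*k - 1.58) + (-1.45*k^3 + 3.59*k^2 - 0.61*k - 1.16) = -2.41*k^3 + 7.86*k^2 - 3.79*k - 2.74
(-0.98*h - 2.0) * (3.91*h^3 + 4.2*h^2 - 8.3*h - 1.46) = -3.8318*h^4 - 11.936*h^3 - 0.266*h^2 + 18.0308*h + 2.92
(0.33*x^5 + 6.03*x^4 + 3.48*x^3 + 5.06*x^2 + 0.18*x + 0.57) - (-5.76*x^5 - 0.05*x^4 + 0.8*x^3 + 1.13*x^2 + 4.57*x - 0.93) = 6.09*x^5 + 6.08*x^4 + 2.68*x^3 + 3.93*x^2 - 4.39*x + 1.5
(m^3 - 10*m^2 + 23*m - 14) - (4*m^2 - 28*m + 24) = m^3 - 14*m^2 + 51*m - 38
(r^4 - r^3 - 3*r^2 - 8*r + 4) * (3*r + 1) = 3*r^5 - 2*r^4 - 10*r^3 - 27*r^2 + 4*r + 4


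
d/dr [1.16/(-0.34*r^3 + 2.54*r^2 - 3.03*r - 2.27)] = (1.1832*r^2 - 5.8928*r + 3.5148)/(0.34*r^3 - 2.54*r^2 + 3.03*r + 2.27)^2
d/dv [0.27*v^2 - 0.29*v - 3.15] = 0.54*v - 0.29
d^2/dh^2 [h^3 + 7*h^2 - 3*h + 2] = 6*h + 14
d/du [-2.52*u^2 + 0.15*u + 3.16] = 0.15 - 5.04*u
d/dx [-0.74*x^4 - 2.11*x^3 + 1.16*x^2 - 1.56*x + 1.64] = -2.96*x^3 - 6.33*x^2 + 2.32*x - 1.56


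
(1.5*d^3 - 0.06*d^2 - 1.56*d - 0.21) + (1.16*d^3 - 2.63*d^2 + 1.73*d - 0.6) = 2.66*d^3 - 2.69*d^2 + 0.17*d - 0.81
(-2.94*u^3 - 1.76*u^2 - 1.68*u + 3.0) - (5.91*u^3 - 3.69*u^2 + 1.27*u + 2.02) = -8.85*u^3 + 1.93*u^2 - 2.95*u + 0.98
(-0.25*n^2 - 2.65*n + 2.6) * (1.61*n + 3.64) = -0.4025*n^3 - 5.1765*n^2 - 5.46*n + 9.464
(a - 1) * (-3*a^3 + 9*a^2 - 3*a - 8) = -3*a^4 + 12*a^3 - 12*a^2 - 5*a + 8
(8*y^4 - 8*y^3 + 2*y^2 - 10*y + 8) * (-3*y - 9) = -24*y^5 - 48*y^4 + 66*y^3 + 12*y^2 + 66*y - 72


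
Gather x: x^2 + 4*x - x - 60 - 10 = x^2 + 3*x - 70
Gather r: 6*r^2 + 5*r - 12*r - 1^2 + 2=6*r^2 - 7*r + 1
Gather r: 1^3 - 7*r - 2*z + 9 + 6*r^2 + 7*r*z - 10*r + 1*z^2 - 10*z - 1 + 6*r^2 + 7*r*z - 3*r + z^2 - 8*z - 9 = 12*r^2 + r*(14*z - 20) + 2*z^2 - 20*z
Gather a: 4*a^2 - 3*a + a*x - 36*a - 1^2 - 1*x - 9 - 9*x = 4*a^2 + a*(x - 39) - 10*x - 10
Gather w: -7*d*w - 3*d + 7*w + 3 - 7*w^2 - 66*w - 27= -3*d - 7*w^2 + w*(-7*d - 59) - 24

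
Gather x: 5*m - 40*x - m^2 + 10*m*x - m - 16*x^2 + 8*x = -m^2 + 4*m - 16*x^2 + x*(10*m - 32)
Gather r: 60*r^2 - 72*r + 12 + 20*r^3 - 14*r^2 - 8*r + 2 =20*r^3 + 46*r^2 - 80*r + 14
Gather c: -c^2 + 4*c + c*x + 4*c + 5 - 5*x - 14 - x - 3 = -c^2 + c*(x + 8) - 6*x - 12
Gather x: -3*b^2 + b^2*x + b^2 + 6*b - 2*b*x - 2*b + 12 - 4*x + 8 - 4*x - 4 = -2*b^2 + 4*b + x*(b^2 - 2*b - 8) + 16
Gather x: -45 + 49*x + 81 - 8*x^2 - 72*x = -8*x^2 - 23*x + 36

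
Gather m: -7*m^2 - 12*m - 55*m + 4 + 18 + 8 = -7*m^2 - 67*m + 30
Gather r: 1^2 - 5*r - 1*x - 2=-5*r - x - 1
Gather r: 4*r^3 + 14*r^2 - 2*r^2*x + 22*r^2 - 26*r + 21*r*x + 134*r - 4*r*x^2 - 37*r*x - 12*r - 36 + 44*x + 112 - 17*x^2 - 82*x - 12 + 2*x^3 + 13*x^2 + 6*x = 4*r^3 + r^2*(36 - 2*x) + r*(-4*x^2 - 16*x + 96) + 2*x^3 - 4*x^2 - 32*x + 64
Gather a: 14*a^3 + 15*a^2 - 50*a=14*a^3 + 15*a^2 - 50*a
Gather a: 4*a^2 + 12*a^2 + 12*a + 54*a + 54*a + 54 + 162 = 16*a^2 + 120*a + 216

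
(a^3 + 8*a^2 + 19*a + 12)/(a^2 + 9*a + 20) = (a^2 + 4*a + 3)/(a + 5)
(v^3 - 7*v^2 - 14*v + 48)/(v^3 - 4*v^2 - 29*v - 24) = (v - 2)/(v + 1)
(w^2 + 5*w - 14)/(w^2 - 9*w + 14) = (w + 7)/(w - 7)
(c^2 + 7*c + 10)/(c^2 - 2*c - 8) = (c + 5)/(c - 4)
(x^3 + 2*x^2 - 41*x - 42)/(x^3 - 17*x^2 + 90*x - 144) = (x^2 + 8*x + 7)/(x^2 - 11*x + 24)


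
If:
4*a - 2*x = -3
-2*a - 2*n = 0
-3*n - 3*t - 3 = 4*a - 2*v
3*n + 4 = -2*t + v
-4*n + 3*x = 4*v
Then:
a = 57/68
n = -57/68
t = 59/68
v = 219/68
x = 54/17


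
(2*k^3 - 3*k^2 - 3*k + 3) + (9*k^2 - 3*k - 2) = 2*k^3 + 6*k^2 - 6*k + 1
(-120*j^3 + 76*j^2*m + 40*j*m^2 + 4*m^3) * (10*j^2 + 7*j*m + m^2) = -1200*j^5 - 80*j^4*m + 812*j^3*m^2 + 396*j^2*m^3 + 68*j*m^4 + 4*m^5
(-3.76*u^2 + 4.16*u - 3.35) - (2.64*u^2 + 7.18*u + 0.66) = -6.4*u^2 - 3.02*u - 4.01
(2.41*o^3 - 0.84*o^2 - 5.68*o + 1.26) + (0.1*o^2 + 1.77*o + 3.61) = 2.41*o^3 - 0.74*o^2 - 3.91*o + 4.87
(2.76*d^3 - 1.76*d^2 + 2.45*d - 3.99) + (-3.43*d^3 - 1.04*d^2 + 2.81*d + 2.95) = -0.67*d^3 - 2.8*d^2 + 5.26*d - 1.04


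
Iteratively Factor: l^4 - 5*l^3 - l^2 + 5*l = (l + 1)*(l^3 - 6*l^2 + 5*l) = (l - 5)*(l + 1)*(l^2 - l) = l*(l - 5)*(l + 1)*(l - 1)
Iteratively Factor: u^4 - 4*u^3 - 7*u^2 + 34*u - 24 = (u - 4)*(u^3 - 7*u + 6) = (u - 4)*(u + 3)*(u^2 - 3*u + 2) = (u - 4)*(u - 1)*(u + 3)*(u - 2)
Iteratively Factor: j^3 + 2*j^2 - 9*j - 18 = (j - 3)*(j^2 + 5*j + 6) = (j - 3)*(j + 3)*(j + 2)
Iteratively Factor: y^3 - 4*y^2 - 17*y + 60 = (y - 3)*(y^2 - y - 20) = (y - 5)*(y - 3)*(y + 4)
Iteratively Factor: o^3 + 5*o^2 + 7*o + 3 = (o + 1)*(o^2 + 4*o + 3) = (o + 1)^2*(o + 3)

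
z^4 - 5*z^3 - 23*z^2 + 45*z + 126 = (z - 7)*(z - 3)*(z + 2)*(z + 3)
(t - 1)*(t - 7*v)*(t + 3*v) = t^3 - 4*t^2*v - t^2 - 21*t*v^2 + 4*t*v + 21*v^2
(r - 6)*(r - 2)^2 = r^3 - 10*r^2 + 28*r - 24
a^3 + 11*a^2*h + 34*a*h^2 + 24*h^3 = (a + h)*(a + 4*h)*(a + 6*h)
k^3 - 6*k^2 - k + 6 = (k - 6)*(k - 1)*(k + 1)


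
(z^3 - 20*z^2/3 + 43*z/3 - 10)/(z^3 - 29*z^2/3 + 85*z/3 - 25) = (z - 2)/(z - 5)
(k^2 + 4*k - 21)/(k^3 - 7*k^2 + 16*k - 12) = (k + 7)/(k^2 - 4*k + 4)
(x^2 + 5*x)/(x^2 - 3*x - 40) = x/(x - 8)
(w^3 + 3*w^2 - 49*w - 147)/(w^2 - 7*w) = w + 10 + 21/w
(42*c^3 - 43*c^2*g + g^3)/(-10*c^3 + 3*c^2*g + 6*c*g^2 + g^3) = (-42*c^2 + c*g + g^2)/(10*c^2 + 7*c*g + g^2)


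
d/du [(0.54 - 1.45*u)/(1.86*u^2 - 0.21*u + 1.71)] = (2.697*u^2 - 2.0088*u - 2.3661)/(3.4596*u^4 - 0.7812*u^3 + 6.4053*u^2 - 0.7182*u + 2.9241)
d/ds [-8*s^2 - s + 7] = -16*s - 1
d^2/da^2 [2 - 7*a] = 0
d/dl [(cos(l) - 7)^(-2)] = 2*sin(l)/(cos(l) - 7)^3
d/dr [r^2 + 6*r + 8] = 2*r + 6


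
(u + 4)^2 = u^2 + 8*u + 16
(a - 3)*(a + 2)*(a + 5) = a^3 + 4*a^2 - 11*a - 30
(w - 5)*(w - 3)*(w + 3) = w^3 - 5*w^2 - 9*w + 45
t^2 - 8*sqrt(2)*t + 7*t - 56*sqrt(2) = (t + 7)*(t - 8*sqrt(2))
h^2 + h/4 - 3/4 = (h - 3/4)*(h + 1)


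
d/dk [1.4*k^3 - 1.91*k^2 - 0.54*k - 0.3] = 4.2*k^2 - 3.82*k - 0.54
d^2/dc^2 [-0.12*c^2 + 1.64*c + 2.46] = -0.240000000000000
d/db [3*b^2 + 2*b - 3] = 6*b + 2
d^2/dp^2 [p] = 0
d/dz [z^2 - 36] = 2*z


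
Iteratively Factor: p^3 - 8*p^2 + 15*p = (p - 5)*(p^2 - 3*p) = (p - 5)*(p - 3)*(p)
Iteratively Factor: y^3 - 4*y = (y - 2)*(y^2 + 2*y) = (y - 2)*(y + 2)*(y)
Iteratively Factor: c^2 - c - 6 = (c - 3)*(c + 2)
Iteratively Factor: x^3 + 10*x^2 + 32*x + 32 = (x + 2)*(x^2 + 8*x + 16) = (x + 2)*(x + 4)*(x + 4)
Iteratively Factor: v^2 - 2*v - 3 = (v - 3)*(v + 1)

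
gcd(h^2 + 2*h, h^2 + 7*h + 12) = 1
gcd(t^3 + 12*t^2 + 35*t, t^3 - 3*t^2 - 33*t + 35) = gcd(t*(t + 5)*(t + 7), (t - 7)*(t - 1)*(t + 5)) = t + 5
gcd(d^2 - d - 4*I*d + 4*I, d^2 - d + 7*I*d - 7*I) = d - 1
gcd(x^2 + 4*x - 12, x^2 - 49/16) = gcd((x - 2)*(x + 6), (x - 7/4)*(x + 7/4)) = 1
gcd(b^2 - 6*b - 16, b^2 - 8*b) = b - 8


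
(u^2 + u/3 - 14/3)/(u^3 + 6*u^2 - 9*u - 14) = (u + 7/3)/(u^2 + 8*u + 7)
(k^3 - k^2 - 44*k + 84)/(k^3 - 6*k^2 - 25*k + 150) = (k^2 + 5*k - 14)/(k^2 - 25)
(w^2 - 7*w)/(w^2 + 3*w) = (w - 7)/(w + 3)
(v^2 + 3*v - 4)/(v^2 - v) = (v + 4)/v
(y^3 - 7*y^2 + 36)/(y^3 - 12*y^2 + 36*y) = (y^2 - y - 6)/(y*(y - 6))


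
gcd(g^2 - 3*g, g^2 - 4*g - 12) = 1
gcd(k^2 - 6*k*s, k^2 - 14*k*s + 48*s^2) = -k + 6*s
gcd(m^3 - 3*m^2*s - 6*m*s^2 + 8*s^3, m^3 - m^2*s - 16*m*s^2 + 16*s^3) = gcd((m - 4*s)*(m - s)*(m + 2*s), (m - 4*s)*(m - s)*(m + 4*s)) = m^2 - 5*m*s + 4*s^2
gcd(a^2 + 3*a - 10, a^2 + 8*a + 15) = a + 5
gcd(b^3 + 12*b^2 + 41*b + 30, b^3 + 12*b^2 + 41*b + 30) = b^3 + 12*b^2 + 41*b + 30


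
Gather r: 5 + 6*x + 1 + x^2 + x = x^2 + 7*x + 6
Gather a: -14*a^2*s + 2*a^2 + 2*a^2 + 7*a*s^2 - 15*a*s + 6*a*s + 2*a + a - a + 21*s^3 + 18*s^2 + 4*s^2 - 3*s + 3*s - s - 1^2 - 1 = a^2*(4 - 14*s) + a*(7*s^2 - 9*s + 2) + 21*s^3 + 22*s^2 - s - 2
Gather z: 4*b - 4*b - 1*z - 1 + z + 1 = 0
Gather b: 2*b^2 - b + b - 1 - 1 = 2*b^2 - 2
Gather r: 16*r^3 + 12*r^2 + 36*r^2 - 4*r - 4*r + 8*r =16*r^3 + 48*r^2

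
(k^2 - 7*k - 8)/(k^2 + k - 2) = (k^2 - 7*k - 8)/(k^2 + k - 2)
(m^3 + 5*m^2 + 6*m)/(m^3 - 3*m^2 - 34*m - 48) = m/(m - 8)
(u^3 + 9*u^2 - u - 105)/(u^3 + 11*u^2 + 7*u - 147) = (u + 5)/(u + 7)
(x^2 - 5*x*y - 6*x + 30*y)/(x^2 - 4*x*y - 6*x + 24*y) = (x - 5*y)/(x - 4*y)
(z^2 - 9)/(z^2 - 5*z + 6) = (z + 3)/(z - 2)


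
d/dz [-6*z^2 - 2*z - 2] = -12*z - 2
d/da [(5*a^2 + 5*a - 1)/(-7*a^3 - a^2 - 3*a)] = (35*a^4 + 70*a^3 - 31*a^2 - 2*a - 3)/(a^2*(49*a^4 + 14*a^3 + 43*a^2 + 6*a + 9))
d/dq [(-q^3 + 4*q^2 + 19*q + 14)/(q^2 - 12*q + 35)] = (-q^2 + 10*q + 17)/(q^2 - 10*q + 25)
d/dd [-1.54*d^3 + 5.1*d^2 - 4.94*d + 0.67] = -4.62*d^2 + 10.2*d - 4.94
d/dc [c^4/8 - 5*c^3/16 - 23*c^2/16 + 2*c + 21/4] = c^3/2 - 15*c^2/16 - 23*c/8 + 2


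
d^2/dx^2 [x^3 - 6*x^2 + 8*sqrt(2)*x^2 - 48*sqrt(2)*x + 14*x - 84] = 6*x - 12 + 16*sqrt(2)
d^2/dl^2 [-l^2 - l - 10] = -2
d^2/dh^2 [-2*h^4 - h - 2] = -24*h^2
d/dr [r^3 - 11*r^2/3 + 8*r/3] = 3*r^2 - 22*r/3 + 8/3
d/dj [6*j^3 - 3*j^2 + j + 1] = 18*j^2 - 6*j + 1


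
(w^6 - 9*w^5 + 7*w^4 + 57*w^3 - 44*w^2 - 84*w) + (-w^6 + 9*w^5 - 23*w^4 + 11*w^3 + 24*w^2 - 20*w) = -16*w^4 + 68*w^3 - 20*w^2 - 104*w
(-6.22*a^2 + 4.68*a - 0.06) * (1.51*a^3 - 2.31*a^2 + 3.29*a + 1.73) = -9.3922*a^5 + 21.435*a^4 - 31.3652*a^3 + 4.7752*a^2 + 7.899*a - 0.1038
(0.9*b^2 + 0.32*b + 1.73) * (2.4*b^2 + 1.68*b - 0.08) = 2.16*b^4 + 2.28*b^3 + 4.6176*b^2 + 2.8808*b - 0.1384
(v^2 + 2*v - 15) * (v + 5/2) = v^3 + 9*v^2/2 - 10*v - 75/2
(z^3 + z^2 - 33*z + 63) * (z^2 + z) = z^5 + 2*z^4 - 32*z^3 + 30*z^2 + 63*z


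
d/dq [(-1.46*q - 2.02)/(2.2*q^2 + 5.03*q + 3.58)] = (3.212*q^2 + 8.888*q + 4.9338)/(4.84*q^4 + 22.132*q^3 + 41.0529*q^2 + 36.0148*q + 12.8164)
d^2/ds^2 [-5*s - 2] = 0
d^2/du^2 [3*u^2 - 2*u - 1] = 6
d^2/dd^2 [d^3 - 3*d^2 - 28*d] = 6*d - 6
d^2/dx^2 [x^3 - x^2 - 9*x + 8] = 6*x - 2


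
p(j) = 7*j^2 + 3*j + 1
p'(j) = 14*j + 3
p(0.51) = 4.35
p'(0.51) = 10.14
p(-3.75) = 88.19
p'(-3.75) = -49.50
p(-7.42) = 364.13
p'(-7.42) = -100.88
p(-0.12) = 0.74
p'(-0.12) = 1.32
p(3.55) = 99.87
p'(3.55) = 52.70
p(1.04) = 11.69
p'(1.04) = 17.56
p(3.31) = 87.62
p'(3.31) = 49.34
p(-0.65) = 2.01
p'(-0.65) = -6.10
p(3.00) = 73.00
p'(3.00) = 45.00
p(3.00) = 73.00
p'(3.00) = 45.00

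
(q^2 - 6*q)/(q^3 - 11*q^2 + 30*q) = 1/(q - 5)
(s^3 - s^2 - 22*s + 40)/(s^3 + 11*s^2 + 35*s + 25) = (s^2 - 6*s + 8)/(s^2 + 6*s + 5)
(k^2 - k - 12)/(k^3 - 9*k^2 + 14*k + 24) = (k + 3)/(k^2 - 5*k - 6)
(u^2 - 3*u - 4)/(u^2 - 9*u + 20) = (u + 1)/(u - 5)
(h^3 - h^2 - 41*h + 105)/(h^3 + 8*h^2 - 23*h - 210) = (h - 3)/(h + 6)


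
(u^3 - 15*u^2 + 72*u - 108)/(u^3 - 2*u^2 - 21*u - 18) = (u^2 - 9*u + 18)/(u^2 + 4*u + 3)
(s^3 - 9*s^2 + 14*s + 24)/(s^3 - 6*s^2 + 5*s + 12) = (s - 6)/(s - 3)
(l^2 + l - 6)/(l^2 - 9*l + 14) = (l + 3)/(l - 7)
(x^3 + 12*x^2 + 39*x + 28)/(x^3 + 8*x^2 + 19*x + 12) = (x + 7)/(x + 3)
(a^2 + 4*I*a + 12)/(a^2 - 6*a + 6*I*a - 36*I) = (a - 2*I)/(a - 6)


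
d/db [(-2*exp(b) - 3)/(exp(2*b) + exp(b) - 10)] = ((2*exp(b) + 1)*(2*exp(b) + 3) - 2*exp(2*b) - 2*exp(b) + 20)*exp(b)/(exp(2*b) + exp(b) - 10)^2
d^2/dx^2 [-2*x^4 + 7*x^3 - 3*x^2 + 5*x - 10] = -24*x^2 + 42*x - 6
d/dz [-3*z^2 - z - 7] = -6*z - 1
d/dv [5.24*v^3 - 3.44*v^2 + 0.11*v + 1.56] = 15.72*v^2 - 6.88*v + 0.11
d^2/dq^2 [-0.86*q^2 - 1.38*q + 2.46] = -1.72000000000000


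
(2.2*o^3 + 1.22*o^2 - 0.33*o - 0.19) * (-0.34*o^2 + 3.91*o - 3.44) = -0.748*o^5 + 8.1872*o^4 - 2.6856*o^3 - 5.4225*o^2 + 0.3923*o + 0.6536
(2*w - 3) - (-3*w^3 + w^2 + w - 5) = 3*w^3 - w^2 + w + 2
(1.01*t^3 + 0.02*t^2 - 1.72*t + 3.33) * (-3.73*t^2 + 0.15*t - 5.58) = -3.7673*t^5 + 0.0769*t^4 + 0.7828*t^3 - 12.7905*t^2 + 10.0971*t - 18.5814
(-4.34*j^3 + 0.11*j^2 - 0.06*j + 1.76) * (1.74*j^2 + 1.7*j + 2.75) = -7.5516*j^5 - 7.1866*j^4 - 11.8524*j^3 + 3.2629*j^2 + 2.827*j + 4.84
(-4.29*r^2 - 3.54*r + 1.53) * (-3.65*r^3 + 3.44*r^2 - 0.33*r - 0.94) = 15.6585*r^5 - 1.8366*r^4 - 16.3464*r^3 + 10.464*r^2 + 2.8227*r - 1.4382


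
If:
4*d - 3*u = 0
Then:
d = 3*u/4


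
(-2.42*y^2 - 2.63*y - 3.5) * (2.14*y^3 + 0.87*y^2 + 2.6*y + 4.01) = -5.1788*y^5 - 7.7336*y^4 - 16.0701*y^3 - 19.5872*y^2 - 19.6463*y - 14.035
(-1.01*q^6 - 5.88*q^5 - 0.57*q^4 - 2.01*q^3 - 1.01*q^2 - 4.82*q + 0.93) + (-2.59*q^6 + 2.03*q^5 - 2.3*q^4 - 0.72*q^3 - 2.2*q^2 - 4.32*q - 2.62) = -3.6*q^6 - 3.85*q^5 - 2.87*q^4 - 2.73*q^3 - 3.21*q^2 - 9.14*q - 1.69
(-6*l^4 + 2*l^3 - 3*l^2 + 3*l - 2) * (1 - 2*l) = 12*l^5 - 10*l^4 + 8*l^3 - 9*l^2 + 7*l - 2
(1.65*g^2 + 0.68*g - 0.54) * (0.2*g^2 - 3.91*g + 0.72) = 0.33*g^4 - 6.3155*g^3 - 1.5788*g^2 + 2.601*g - 0.3888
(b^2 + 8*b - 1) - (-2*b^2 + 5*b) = 3*b^2 + 3*b - 1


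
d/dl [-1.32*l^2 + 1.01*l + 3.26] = 1.01 - 2.64*l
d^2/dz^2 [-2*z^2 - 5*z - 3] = -4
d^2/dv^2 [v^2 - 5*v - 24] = 2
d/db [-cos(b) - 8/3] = sin(b)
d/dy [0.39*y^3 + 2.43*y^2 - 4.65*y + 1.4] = 1.17*y^2 + 4.86*y - 4.65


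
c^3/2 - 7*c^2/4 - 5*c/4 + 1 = (c/2 + 1/2)*(c - 4)*(c - 1/2)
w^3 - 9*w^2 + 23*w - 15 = (w - 5)*(w - 3)*(w - 1)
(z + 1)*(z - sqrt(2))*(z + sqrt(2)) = z^3 + z^2 - 2*z - 2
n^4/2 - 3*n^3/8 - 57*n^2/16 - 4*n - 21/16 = (n/2 + 1/2)*(n - 7/2)*(n + 3/4)*(n + 1)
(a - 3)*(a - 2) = a^2 - 5*a + 6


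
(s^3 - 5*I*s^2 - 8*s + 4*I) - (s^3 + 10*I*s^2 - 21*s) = -15*I*s^2 + 13*s + 4*I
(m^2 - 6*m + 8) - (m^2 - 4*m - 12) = 20 - 2*m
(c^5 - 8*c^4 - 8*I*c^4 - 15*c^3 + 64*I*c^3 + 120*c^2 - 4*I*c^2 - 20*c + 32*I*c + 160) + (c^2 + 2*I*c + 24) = c^5 - 8*c^4 - 8*I*c^4 - 15*c^3 + 64*I*c^3 + 121*c^2 - 4*I*c^2 - 20*c + 34*I*c + 184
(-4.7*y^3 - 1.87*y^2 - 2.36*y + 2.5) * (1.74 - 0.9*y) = 4.23*y^4 - 6.495*y^3 - 1.1298*y^2 - 6.3564*y + 4.35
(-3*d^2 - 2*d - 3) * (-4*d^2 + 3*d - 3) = 12*d^4 - d^3 + 15*d^2 - 3*d + 9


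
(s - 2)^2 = s^2 - 4*s + 4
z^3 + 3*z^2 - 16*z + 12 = (z - 2)*(z - 1)*(z + 6)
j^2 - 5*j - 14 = (j - 7)*(j + 2)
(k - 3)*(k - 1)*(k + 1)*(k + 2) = k^4 - k^3 - 7*k^2 + k + 6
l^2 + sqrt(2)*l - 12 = (l - 2*sqrt(2))*(l + 3*sqrt(2))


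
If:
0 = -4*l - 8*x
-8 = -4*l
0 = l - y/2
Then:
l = 2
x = -1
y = 4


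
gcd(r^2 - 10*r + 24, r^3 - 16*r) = r - 4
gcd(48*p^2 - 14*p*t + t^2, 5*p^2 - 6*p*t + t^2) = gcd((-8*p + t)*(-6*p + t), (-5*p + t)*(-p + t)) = 1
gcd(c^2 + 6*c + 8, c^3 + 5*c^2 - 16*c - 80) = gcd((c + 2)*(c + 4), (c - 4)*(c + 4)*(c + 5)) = c + 4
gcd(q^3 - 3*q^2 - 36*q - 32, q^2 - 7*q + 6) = 1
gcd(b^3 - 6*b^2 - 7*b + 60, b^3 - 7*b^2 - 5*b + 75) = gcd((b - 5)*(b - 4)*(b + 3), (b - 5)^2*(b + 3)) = b^2 - 2*b - 15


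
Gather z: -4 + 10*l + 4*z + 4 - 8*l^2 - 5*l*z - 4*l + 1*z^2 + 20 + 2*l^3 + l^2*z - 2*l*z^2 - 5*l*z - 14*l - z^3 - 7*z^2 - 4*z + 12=2*l^3 - 8*l^2 - 8*l - z^3 + z^2*(-2*l - 6) + z*(l^2 - 10*l) + 32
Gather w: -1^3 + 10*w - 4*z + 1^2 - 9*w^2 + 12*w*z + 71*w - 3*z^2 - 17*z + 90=-9*w^2 + w*(12*z + 81) - 3*z^2 - 21*z + 90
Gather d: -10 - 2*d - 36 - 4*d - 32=-6*d - 78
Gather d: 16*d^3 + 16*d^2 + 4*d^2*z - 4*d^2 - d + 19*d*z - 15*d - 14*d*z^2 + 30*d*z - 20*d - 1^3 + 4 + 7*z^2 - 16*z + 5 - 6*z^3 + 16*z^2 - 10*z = 16*d^3 + d^2*(4*z + 12) + d*(-14*z^2 + 49*z - 36) - 6*z^3 + 23*z^2 - 26*z + 8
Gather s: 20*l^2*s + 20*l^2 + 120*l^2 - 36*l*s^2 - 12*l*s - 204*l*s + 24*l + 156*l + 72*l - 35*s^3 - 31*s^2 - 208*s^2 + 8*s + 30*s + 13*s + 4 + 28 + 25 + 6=140*l^2 + 252*l - 35*s^3 + s^2*(-36*l - 239) + s*(20*l^2 - 216*l + 51) + 63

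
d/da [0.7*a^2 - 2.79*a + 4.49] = 1.4*a - 2.79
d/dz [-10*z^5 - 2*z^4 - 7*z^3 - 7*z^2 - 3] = z*(-50*z^3 - 8*z^2 - 21*z - 14)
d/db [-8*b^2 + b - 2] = 1 - 16*b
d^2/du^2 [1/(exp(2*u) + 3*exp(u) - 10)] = (2*(2*exp(u) + 3)^2*exp(u) - (4*exp(u) + 3)*(exp(2*u) + 3*exp(u) - 10))*exp(u)/(exp(2*u) + 3*exp(u) - 10)^3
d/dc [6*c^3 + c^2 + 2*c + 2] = 18*c^2 + 2*c + 2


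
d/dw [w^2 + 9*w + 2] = 2*w + 9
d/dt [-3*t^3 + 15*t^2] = 3*t*(10 - 3*t)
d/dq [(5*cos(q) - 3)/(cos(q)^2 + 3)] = (5*cos(q)^2 - 6*cos(q) - 15)*sin(q)/((sin(q) - 2)^2*(sin(q) + 2)^2)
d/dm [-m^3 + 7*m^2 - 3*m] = -3*m^2 + 14*m - 3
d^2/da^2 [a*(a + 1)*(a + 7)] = 6*a + 16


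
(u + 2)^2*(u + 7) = u^3 + 11*u^2 + 32*u + 28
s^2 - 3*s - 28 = (s - 7)*(s + 4)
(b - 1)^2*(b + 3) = b^3 + b^2 - 5*b + 3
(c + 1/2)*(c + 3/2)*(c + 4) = c^3 + 6*c^2 + 35*c/4 + 3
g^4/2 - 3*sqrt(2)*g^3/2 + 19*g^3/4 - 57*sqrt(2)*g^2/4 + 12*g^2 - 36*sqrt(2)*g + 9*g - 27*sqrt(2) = (g/2 + 1)*(g + 3/2)*(g + 6)*(g - 3*sqrt(2))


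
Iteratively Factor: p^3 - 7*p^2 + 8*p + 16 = (p - 4)*(p^2 - 3*p - 4) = (p - 4)*(p + 1)*(p - 4)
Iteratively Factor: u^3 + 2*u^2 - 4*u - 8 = (u + 2)*(u^2 - 4) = (u - 2)*(u + 2)*(u + 2)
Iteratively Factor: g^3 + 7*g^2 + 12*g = (g + 4)*(g^2 + 3*g) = (g + 3)*(g + 4)*(g)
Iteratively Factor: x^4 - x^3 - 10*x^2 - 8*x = (x + 2)*(x^3 - 3*x^2 - 4*x) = (x + 1)*(x + 2)*(x^2 - 4*x) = (x - 4)*(x + 1)*(x + 2)*(x)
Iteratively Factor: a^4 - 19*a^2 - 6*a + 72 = (a - 2)*(a^3 + 2*a^2 - 15*a - 36) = (a - 2)*(a + 3)*(a^2 - a - 12) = (a - 4)*(a - 2)*(a + 3)*(a + 3)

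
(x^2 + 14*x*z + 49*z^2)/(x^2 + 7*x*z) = (x + 7*z)/x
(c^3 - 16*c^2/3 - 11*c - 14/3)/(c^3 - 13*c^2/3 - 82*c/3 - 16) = (c^2 - 6*c - 7)/(c^2 - 5*c - 24)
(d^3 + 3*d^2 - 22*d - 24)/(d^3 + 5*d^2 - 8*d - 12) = (d - 4)/(d - 2)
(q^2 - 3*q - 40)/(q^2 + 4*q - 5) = (q - 8)/(q - 1)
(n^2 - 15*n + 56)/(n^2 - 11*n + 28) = (n - 8)/(n - 4)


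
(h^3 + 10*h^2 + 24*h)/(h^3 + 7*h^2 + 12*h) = (h + 6)/(h + 3)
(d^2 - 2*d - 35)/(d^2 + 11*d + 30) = (d - 7)/(d + 6)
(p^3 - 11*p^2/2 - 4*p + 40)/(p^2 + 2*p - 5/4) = 2*(p^2 - 8*p + 16)/(2*p - 1)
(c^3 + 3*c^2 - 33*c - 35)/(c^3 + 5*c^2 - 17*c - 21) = (c - 5)/(c - 3)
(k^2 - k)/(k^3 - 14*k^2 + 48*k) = (k - 1)/(k^2 - 14*k + 48)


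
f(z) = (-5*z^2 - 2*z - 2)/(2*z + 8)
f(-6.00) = 42.50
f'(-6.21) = 5.08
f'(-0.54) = 0.59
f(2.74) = -3.34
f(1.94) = -2.08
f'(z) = (-10*z - 2)/(2*z + 8) - 2*(-5*z^2 - 2*z - 2)/(2*z + 8)^2 = (-5*z^2 - 40*z - 6)/(2*(z^2 + 8*z + 16))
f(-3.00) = -20.50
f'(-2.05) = 7.23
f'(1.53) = -1.29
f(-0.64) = -0.41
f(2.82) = -3.48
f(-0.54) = -0.34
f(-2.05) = -4.85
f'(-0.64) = 0.78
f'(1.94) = -1.45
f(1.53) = -1.52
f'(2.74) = -1.69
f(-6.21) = 41.27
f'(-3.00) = 34.50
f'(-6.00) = 6.75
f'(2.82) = -1.70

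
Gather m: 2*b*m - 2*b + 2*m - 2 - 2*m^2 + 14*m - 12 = -2*b - 2*m^2 + m*(2*b + 16) - 14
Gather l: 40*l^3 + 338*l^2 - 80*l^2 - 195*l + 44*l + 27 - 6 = 40*l^3 + 258*l^2 - 151*l + 21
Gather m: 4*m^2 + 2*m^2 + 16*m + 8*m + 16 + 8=6*m^2 + 24*m + 24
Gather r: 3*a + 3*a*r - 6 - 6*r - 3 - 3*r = 3*a + r*(3*a - 9) - 9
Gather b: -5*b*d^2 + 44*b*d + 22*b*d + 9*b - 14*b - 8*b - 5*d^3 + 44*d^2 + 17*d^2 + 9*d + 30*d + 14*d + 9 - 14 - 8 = b*(-5*d^2 + 66*d - 13) - 5*d^3 + 61*d^2 + 53*d - 13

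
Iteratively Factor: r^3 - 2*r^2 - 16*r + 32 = (r - 4)*(r^2 + 2*r - 8) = (r - 4)*(r - 2)*(r + 4)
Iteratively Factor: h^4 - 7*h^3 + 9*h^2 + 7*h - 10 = (h - 5)*(h^3 - 2*h^2 - h + 2) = (h - 5)*(h - 2)*(h^2 - 1) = (h - 5)*(h - 2)*(h - 1)*(h + 1)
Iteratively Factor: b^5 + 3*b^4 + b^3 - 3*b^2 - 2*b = (b + 1)*(b^4 + 2*b^3 - b^2 - 2*b) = (b + 1)^2*(b^3 + b^2 - 2*b) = (b - 1)*(b + 1)^2*(b^2 + 2*b) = b*(b - 1)*(b + 1)^2*(b + 2)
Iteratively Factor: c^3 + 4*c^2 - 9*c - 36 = (c + 4)*(c^2 - 9) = (c - 3)*(c + 4)*(c + 3)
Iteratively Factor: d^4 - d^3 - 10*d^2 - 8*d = (d - 4)*(d^3 + 3*d^2 + 2*d) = (d - 4)*(d + 1)*(d^2 + 2*d) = d*(d - 4)*(d + 1)*(d + 2)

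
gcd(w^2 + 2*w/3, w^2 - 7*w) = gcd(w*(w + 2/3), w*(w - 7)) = w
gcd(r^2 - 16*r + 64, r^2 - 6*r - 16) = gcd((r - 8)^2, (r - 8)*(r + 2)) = r - 8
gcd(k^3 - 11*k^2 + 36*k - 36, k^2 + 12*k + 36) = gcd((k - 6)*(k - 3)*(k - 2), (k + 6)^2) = 1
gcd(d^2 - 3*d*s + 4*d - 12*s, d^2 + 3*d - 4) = d + 4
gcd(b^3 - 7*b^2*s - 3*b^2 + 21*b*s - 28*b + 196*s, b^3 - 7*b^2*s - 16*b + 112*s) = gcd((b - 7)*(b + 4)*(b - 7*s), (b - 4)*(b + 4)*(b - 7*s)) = -b^2 + 7*b*s - 4*b + 28*s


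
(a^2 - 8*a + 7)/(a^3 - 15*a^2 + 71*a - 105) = (a - 1)/(a^2 - 8*a + 15)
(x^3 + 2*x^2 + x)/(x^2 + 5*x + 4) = x*(x + 1)/(x + 4)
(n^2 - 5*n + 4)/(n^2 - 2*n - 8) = (n - 1)/(n + 2)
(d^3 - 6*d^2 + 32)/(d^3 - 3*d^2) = (d^3 - 6*d^2 + 32)/(d^2*(d - 3))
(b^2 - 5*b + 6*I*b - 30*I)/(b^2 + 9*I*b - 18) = (b - 5)/(b + 3*I)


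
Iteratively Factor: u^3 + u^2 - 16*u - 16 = (u + 1)*(u^2 - 16) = (u - 4)*(u + 1)*(u + 4)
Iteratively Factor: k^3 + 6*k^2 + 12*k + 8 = (k + 2)*(k^2 + 4*k + 4) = (k + 2)^2*(k + 2)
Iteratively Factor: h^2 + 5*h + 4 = (h + 1)*(h + 4)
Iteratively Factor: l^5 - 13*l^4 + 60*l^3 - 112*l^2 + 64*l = (l - 1)*(l^4 - 12*l^3 + 48*l^2 - 64*l) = (l - 4)*(l - 1)*(l^3 - 8*l^2 + 16*l) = l*(l - 4)*(l - 1)*(l^2 - 8*l + 16) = l*(l - 4)^2*(l - 1)*(l - 4)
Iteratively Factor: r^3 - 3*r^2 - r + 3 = (r + 1)*(r^2 - 4*r + 3) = (r - 3)*(r + 1)*(r - 1)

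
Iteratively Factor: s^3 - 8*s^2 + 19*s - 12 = (s - 3)*(s^2 - 5*s + 4) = (s - 4)*(s - 3)*(s - 1)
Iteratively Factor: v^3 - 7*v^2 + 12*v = (v - 3)*(v^2 - 4*v) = (v - 4)*(v - 3)*(v)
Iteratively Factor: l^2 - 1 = (l + 1)*(l - 1)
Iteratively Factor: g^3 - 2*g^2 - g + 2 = (g - 1)*(g^2 - g - 2) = (g - 2)*(g - 1)*(g + 1)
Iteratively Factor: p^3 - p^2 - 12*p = (p)*(p^2 - p - 12) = p*(p + 3)*(p - 4)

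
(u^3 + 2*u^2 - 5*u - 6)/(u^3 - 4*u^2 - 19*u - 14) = (u^2 + u - 6)/(u^2 - 5*u - 14)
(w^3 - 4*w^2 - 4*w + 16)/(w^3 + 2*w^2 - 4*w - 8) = (w - 4)/(w + 2)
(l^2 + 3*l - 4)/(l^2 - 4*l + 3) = (l + 4)/(l - 3)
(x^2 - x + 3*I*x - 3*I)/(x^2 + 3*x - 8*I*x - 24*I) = (x^2 + x*(-1 + 3*I) - 3*I)/(x^2 + x*(3 - 8*I) - 24*I)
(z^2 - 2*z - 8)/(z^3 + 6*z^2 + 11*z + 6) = (z - 4)/(z^2 + 4*z + 3)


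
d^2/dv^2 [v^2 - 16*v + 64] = 2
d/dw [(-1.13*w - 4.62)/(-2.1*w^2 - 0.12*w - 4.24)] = (-2.373*w^2 - 19.404*w + 4.2368)/(4.41*w^4 + 0.504*w^3 + 17.8224*w^2 + 1.0176*w + 17.9776)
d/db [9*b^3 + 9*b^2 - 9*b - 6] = 27*b^2 + 18*b - 9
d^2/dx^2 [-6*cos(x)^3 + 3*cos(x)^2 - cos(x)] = 11*cos(x)/2 - 6*cos(2*x) + 27*cos(3*x)/2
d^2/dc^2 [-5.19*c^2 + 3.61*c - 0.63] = -10.3800000000000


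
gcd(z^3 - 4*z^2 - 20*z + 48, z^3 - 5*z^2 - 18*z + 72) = z^2 - 2*z - 24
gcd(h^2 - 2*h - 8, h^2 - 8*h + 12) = 1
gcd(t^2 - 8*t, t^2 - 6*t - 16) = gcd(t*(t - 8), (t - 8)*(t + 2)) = t - 8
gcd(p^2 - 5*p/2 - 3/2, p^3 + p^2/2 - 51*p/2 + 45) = p - 3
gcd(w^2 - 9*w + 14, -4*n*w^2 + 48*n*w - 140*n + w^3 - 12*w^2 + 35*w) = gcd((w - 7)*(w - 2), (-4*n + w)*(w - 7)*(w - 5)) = w - 7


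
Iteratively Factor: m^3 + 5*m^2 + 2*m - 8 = (m - 1)*(m^2 + 6*m + 8) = (m - 1)*(m + 2)*(m + 4)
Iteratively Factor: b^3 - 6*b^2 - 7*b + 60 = (b + 3)*(b^2 - 9*b + 20) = (b - 4)*(b + 3)*(b - 5)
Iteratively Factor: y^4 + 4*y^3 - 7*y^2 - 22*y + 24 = (y + 4)*(y^3 - 7*y + 6) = (y - 2)*(y + 4)*(y^2 + 2*y - 3) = (y - 2)*(y + 3)*(y + 4)*(y - 1)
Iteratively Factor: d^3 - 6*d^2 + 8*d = (d)*(d^2 - 6*d + 8) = d*(d - 2)*(d - 4)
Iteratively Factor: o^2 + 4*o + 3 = (o + 3)*(o + 1)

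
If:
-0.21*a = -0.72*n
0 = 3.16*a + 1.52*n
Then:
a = 0.00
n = 0.00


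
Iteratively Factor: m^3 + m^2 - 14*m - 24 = (m + 2)*(m^2 - m - 12) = (m - 4)*(m + 2)*(m + 3)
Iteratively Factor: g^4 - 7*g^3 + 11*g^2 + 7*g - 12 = (g - 3)*(g^3 - 4*g^2 - g + 4) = (g - 4)*(g - 3)*(g^2 - 1) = (g - 4)*(g - 3)*(g - 1)*(g + 1)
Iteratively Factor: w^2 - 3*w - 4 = (w - 4)*(w + 1)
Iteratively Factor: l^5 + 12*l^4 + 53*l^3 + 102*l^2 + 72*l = (l)*(l^4 + 12*l^3 + 53*l^2 + 102*l + 72) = l*(l + 3)*(l^3 + 9*l^2 + 26*l + 24) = l*(l + 3)^2*(l^2 + 6*l + 8) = l*(l + 3)^2*(l + 4)*(l + 2)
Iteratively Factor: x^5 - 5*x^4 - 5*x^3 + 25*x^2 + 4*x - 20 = (x - 1)*(x^4 - 4*x^3 - 9*x^2 + 16*x + 20) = (x - 1)*(x + 2)*(x^3 - 6*x^2 + 3*x + 10) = (x - 5)*(x - 1)*(x + 2)*(x^2 - x - 2) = (x - 5)*(x - 1)*(x + 1)*(x + 2)*(x - 2)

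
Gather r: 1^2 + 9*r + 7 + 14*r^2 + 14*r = 14*r^2 + 23*r + 8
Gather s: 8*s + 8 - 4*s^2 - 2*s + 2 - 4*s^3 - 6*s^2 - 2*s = -4*s^3 - 10*s^2 + 4*s + 10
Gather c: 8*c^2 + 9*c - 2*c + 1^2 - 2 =8*c^2 + 7*c - 1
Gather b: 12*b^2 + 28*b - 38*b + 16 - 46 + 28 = 12*b^2 - 10*b - 2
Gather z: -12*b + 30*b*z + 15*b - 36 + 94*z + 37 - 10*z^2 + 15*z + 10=3*b - 10*z^2 + z*(30*b + 109) + 11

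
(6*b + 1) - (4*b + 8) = 2*b - 7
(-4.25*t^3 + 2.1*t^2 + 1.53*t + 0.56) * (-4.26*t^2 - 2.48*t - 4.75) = 18.105*t^5 + 1.594*t^4 + 8.4617*t^3 - 16.155*t^2 - 8.6563*t - 2.66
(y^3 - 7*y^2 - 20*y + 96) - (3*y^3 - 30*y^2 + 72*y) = -2*y^3 + 23*y^2 - 92*y + 96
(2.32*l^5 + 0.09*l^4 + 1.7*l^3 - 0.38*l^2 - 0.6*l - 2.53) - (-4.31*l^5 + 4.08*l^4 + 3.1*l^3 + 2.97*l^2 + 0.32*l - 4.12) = 6.63*l^5 - 3.99*l^4 - 1.4*l^3 - 3.35*l^2 - 0.92*l + 1.59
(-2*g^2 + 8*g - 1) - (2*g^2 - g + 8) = -4*g^2 + 9*g - 9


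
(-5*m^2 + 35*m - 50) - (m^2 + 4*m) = -6*m^2 + 31*m - 50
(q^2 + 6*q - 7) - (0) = q^2 + 6*q - 7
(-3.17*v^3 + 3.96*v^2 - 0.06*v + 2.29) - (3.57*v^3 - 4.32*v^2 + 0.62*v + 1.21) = -6.74*v^3 + 8.28*v^2 - 0.68*v + 1.08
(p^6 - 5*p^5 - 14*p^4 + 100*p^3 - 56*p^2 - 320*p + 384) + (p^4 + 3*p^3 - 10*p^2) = p^6 - 5*p^5 - 13*p^4 + 103*p^3 - 66*p^2 - 320*p + 384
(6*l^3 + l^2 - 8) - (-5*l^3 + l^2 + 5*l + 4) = 11*l^3 - 5*l - 12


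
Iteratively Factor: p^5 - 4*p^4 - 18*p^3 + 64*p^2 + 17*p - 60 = (p - 3)*(p^4 - p^3 - 21*p^2 + p + 20) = (p - 3)*(p + 4)*(p^3 - 5*p^2 - p + 5) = (p - 3)*(p - 1)*(p + 4)*(p^2 - 4*p - 5) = (p - 3)*(p - 1)*(p + 1)*(p + 4)*(p - 5)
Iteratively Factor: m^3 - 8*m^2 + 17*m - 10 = (m - 5)*(m^2 - 3*m + 2) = (m - 5)*(m - 2)*(m - 1)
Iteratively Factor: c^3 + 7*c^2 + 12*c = (c + 3)*(c^2 + 4*c) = (c + 3)*(c + 4)*(c)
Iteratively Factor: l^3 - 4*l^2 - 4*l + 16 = (l - 2)*(l^2 - 2*l - 8) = (l - 2)*(l + 2)*(l - 4)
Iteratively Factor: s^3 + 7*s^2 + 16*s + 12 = (s + 2)*(s^2 + 5*s + 6) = (s + 2)*(s + 3)*(s + 2)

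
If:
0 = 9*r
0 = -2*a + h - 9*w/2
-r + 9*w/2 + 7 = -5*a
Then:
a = -9*w/10 - 7/5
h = 27*w/10 - 14/5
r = 0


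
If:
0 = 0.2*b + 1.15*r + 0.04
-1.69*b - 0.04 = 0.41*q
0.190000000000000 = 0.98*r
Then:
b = -1.31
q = 5.32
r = 0.19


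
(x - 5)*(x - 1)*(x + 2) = x^3 - 4*x^2 - 7*x + 10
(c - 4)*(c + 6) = c^2 + 2*c - 24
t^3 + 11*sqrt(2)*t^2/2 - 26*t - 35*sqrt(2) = (t - 5*sqrt(2)/2)*(t + sqrt(2))*(t + 7*sqrt(2))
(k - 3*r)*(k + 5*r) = k^2 + 2*k*r - 15*r^2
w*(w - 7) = w^2 - 7*w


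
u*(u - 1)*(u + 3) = u^3 + 2*u^2 - 3*u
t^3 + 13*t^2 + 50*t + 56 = (t + 2)*(t + 4)*(t + 7)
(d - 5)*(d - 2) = d^2 - 7*d + 10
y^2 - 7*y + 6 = (y - 6)*(y - 1)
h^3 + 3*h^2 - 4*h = h*(h - 1)*(h + 4)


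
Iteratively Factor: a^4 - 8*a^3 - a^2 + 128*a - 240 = (a + 4)*(a^3 - 12*a^2 + 47*a - 60) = (a - 5)*(a + 4)*(a^2 - 7*a + 12) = (a - 5)*(a - 3)*(a + 4)*(a - 4)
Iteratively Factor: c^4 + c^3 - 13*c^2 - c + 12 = (c - 3)*(c^3 + 4*c^2 - c - 4) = (c - 3)*(c - 1)*(c^2 + 5*c + 4) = (c - 3)*(c - 1)*(c + 4)*(c + 1)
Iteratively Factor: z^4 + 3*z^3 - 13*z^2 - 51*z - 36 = (z + 3)*(z^3 - 13*z - 12) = (z + 1)*(z + 3)*(z^2 - z - 12) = (z - 4)*(z + 1)*(z + 3)*(z + 3)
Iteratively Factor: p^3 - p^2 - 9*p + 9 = (p + 3)*(p^2 - 4*p + 3) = (p - 3)*(p + 3)*(p - 1)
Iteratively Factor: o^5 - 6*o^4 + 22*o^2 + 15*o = (o + 1)*(o^4 - 7*o^3 + 7*o^2 + 15*o) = (o - 5)*(o + 1)*(o^3 - 2*o^2 - 3*o) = (o - 5)*(o - 3)*(o + 1)*(o^2 + o) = (o - 5)*(o - 3)*(o + 1)^2*(o)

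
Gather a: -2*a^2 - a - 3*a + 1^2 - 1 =-2*a^2 - 4*a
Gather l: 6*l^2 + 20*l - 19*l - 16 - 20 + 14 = 6*l^2 + l - 22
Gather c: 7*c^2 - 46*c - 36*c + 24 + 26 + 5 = 7*c^2 - 82*c + 55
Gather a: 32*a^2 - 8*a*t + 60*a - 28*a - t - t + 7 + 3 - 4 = 32*a^2 + a*(32 - 8*t) - 2*t + 6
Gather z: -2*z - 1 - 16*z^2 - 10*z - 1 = -16*z^2 - 12*z - 2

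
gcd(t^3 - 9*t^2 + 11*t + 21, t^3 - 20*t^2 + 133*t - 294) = t - 7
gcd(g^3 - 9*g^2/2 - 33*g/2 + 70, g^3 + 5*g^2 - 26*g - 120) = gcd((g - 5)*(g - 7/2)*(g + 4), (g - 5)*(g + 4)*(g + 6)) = g^2 - g - 20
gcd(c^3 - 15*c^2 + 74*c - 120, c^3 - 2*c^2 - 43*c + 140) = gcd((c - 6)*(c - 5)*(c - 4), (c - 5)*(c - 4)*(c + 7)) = c^2 - 9*c + 20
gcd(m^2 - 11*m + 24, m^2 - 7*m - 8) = m - 8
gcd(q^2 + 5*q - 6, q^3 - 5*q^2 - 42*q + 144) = q + 6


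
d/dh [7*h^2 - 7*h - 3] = 14*h - 7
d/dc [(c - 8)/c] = 8/c^2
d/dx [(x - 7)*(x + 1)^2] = (x + 1)*(3*x - 13)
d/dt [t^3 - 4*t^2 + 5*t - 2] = 3*t^2 - 8*t + 5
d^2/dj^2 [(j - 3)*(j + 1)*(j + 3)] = 6*j + 2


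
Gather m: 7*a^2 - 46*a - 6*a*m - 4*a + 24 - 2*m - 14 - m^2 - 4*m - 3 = 7*a^2 - 50*a - m^2 + m*(-6*a - 6) + 7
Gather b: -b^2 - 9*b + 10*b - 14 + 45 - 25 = -b^2 + b + 6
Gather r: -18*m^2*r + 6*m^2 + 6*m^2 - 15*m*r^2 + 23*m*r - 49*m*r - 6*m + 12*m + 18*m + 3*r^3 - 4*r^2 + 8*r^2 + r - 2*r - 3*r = 12*m^2 + 24*m + 3*r^3 + r^2*(4 - 15*m) + r*(-18*m^2 - 26*m - 4)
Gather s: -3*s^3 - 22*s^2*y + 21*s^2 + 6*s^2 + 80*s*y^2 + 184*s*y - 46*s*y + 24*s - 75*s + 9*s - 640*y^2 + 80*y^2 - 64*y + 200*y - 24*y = -3*s^3 + s^2*(27 - 22*y) + s*(80*y^2 + 138*y - 42) - 560*y^2 + 112*y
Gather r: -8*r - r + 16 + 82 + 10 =108 - 9*r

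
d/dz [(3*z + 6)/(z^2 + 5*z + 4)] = 3*(z^2 + 5*z - (z + 2)*(2*z + 5) + 4)/(z^2 + 5*z + 4)^2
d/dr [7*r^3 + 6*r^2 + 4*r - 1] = 21*r^2 + 12*r + 4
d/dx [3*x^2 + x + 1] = 6*x + 1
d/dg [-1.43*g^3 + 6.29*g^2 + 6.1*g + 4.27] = -4.29*g^2 + 12.58*g + 6.1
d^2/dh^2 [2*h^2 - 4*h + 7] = 4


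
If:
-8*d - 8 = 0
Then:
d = -1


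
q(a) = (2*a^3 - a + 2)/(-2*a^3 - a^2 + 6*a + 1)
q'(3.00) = 0.27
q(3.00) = -1.20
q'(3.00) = 0.27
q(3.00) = -1.20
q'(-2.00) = -145.00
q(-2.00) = -12.00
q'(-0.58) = -2.33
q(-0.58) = -0.90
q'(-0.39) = -7.00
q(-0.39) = -1.65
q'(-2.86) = -0.97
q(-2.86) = -1.87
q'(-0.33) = -12.77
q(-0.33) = -2.22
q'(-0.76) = -1.47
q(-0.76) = -0.58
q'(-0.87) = -1.34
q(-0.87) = -0.42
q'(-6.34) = -0.04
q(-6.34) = -1.16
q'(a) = (6*a^2 - 1)/(-2*a^3 - a^2 + 6*a + 1) + (6*a^2 + 2*a - 6)*(2*a^3 - a + 2)/(-2*a^3 - a^2 + 6*a + 1)^2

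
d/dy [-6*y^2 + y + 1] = 1 - 12*y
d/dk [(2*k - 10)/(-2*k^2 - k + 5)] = 4*k*(k - 10)/(4*k^4 + 4*k^3 - 19*k^2 - 10*k + 25)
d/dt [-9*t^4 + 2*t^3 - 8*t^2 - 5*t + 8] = -36*t^3 + 6*t^2 - 16*t - 5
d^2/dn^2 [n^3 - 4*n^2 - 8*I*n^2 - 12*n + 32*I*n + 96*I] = 6*n - 8 - 16*I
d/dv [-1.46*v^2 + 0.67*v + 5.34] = 0.67 - 2.92*v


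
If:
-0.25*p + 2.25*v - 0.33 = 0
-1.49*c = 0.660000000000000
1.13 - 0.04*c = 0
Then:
No Solution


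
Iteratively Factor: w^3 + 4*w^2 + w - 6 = (w - 1)*(w^2 + 5*w + 6) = (w - 1)*(w + 3)*(w + 2)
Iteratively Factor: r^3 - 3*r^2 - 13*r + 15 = (r - 1)*(r^2 - 2*r - 15) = (r - 1)*(r + 3)*(r - 5)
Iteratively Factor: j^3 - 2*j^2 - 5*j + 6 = (j - 1)*(j^2 - j - 6) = (j - 3)*(j - 1)*(j + 2)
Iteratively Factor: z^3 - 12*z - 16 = (z - 4)*(z^2 + 4*z + 4) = (z - 4)*(z + 2)*(z + 2)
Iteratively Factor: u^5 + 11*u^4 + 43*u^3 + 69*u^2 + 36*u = (u + 3)*(u^4 + 8*u^3 + 19*u^2 + 12*u) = (u + 3)*(u + 4)*(u^3 + 4*u^2 + 3*u) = (u + 1)*(u + 3)*(u + 4)*(u^2 + 3*u) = (u + 1)*(u + 3)^2*(u + 4)*(u)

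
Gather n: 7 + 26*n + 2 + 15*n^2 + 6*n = 15*n^2 + 32*n + 9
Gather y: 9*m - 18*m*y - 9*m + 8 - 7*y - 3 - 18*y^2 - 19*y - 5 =-18*y^2 + y*(-18*m - 26)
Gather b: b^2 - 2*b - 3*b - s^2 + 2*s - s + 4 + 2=b^2 - 5*b - s^2 + s + 6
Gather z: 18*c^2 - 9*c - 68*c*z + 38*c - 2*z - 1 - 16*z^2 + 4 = 18*c^2 + 29*c - 16*z^2 + z*(-68*c - 2) + 3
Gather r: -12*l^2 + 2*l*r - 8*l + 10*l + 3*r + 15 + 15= -12*l^2 + 2*l + r*(2*l + 3) + 30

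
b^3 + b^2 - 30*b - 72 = (b - 6)*(b + 3)*(b + 4)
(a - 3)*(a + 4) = a^2 + a - 12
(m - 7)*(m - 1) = m^2 - 8*m + 7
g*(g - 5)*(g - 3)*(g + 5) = g^4 - 3*g^3 - 25*g^2 + 75*g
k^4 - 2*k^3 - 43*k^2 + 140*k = k*(k - 5)*(k - 4)*(k + 7)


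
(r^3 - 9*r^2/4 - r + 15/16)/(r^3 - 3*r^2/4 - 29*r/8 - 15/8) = (r - 1/2)/(r + 1)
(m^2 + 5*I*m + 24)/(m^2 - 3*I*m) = (m + 8*I)/m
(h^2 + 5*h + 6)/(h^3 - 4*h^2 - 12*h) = (h + 3)/(h*(h - 6))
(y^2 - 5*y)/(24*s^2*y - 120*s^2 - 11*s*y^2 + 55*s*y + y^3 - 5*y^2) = y/(24*s^2 - 11*s*y + y^2)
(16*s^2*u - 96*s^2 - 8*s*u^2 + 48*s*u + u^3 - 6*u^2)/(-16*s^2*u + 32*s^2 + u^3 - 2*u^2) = (-4*s*u + 24*s + u^2 - 6*u)/(4*s*u - 8*s + u^2 - 2*u)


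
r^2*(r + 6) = r^3 + 6*r^2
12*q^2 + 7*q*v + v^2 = (3*q + v)*(4*q + v)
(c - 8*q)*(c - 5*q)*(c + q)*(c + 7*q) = c^4 - 5*c^3*q - 57*c^2*q^2 + 229*c*q^3 + 280*q^4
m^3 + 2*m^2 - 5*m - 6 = (m - 2)*(m + 1)*(m + 3)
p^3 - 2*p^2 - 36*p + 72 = (p - 6)*(p - 2)*(p + 6)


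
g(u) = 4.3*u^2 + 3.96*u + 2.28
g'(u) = 8.6*u + 3.96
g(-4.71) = 79.02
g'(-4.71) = -36.55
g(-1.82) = 9.32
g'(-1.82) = -11.69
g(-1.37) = 4.93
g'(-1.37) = -7.82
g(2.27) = 33.43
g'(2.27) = 23.48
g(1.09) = 11.71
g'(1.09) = 13.33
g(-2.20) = 14.38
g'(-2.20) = -14.96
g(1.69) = 21.25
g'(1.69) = 18.49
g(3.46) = 67.46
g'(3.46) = 33.72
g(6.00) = 180.84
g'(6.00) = 55.56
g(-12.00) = 573.96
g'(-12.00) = -99.24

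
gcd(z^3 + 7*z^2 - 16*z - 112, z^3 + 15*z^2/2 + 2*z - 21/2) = z + 7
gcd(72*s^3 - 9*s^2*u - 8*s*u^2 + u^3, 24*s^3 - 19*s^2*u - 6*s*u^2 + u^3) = 24*s^2 + 5*s*u - u^2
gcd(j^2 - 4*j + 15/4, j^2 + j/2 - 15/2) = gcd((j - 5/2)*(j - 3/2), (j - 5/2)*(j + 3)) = j - 5/2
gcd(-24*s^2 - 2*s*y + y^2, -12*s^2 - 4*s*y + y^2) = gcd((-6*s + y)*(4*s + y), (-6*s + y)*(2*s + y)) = -6*s + y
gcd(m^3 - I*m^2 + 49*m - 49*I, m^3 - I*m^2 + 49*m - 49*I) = m^3 - I*m^2 + 49*m - 49*I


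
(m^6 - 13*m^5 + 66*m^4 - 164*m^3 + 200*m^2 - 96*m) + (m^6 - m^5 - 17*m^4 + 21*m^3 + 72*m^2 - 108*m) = 2*m^6 - 14*m^5 + 49*m^4 - 143*m^3 + 272*m^2 - 204*m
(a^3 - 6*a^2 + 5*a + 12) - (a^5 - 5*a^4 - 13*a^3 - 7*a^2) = -a^5 + 5*a^4 + 14*a^3 + a^2 + 5*a + 12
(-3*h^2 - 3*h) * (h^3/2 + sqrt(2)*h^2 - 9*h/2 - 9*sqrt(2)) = -3*h^5/2 - 3*sqrt(2)*h^4 - 3*h^4/2 - 3*sqrt(2)*h^3 + 27*h^3/2 + 27*h^2/2 + 27*sqrt(2)*h^2 + 27*sqrt(2)*h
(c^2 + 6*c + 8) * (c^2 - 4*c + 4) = c^4 + 2*c^3 - 12*c^2 - 8*c + 32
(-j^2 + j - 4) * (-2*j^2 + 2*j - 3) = 2*j^4 - 4*j^3 + 13*j^2 - 11*j + 12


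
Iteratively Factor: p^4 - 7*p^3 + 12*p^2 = (p - 3)*(p^3 - 4*p^2) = p*(p - 3)*(p^2 - 4*p) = p*(p - 4)*(p - 3)*(p)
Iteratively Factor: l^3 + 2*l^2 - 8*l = (l + 4)*(l^2 - 2*l) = l*(l + 4)*(l - 2)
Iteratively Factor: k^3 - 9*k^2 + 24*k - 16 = (k - 1)*(k^2 - 8*k + 16) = (k - 4)*(k - 1)*(k - 4)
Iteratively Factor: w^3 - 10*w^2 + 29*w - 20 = (w - 4)*(w^2 - 6*w + 5) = (w - 5)*(w - 4)*(w - 1)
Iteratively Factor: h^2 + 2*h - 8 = (h + 4)*(h - 2)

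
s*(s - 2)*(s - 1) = s^3 - 3*s^2 + 2*s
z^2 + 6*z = z*(z + 6)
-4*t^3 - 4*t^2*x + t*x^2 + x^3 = (-2*t + x)*(t + x)*(2*t + x)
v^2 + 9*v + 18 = (v + 3)*(v + 6)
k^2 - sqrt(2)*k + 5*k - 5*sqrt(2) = (k + 5)*(k - sqrt(2))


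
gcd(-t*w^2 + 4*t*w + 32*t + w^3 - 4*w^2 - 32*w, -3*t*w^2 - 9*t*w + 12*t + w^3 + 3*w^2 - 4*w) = w + 4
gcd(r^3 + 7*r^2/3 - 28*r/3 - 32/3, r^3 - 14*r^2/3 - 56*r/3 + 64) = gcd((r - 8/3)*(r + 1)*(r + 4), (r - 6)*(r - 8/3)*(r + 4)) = r^2 + 4*r/3 - 32/3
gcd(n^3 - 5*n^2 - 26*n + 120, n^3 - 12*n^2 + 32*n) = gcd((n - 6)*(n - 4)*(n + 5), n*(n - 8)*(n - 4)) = n - 4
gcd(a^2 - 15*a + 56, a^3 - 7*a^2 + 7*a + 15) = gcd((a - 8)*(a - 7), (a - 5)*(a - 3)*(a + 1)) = 1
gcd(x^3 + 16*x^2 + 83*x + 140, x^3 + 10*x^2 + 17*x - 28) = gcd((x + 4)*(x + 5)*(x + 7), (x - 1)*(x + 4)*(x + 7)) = x^2 + 11*x + 28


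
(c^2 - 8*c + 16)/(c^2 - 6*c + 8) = (c - 4)/(c - 2)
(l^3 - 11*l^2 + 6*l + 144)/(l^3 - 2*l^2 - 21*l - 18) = (l - 8)/(l + 1)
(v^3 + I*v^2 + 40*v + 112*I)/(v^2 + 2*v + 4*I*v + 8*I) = (v^2 - 3*I*v + 28)/(v + 2)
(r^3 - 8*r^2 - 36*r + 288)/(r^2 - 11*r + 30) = (r^2 - 2*r - 48)/(r - 5)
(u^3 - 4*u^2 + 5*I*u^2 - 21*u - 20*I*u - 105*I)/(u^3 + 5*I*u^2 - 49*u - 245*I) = (u + 3)/(u + 7)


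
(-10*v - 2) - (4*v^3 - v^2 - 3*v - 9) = -4*v^3 + v^2 - 7*v + 7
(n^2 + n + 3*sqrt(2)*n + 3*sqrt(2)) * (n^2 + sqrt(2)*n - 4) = n^4 + n^3 + 4*sqrt(2)*n^3 + 2*n^2 + 4*sqrt(2)*n^2 - 12*sqrt(2)*n + 2*n - 12*sqrt(2)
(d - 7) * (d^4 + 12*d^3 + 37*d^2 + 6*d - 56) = d^5 + 5*d^4 - 47*d^3 - 253*d^2 - 98*d + 392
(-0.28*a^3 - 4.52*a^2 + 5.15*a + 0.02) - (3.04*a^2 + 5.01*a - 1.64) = -0.28*a^3 - 7.56*a^2 + 0.140000000000001*a + 1.66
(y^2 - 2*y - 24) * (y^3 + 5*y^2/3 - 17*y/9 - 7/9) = y^5 - y^4/3 - 263*y^3/9 - 37*y^2 + 422*y/9 + 56/3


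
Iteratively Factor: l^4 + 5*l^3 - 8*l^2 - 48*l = (l)*(l^3 + 5*l^2 - 8*l - 48) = l*(l - 3)*(l^2 + 8*l + 16) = l*(l - 3)*(l + 4)*(l + 4)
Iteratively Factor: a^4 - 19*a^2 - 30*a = (a - 5)*(a^3 + 5*a^2 + 6*a) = a*(a - 5)*(a^2 + 5*a + 6) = a*(a - 5)*(a + 3)*(a + 2)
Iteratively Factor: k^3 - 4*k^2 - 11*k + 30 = (k + 3)*(k^2 - 7*k + 10) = (k - 2)*(k + 3)*(k - 5)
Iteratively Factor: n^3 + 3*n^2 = (n + 3)*(n^2) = n*(n + 3)*(n)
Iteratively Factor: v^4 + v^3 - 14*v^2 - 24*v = (v)*(v^3 + v^2 - 14*v - 24) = v*(v + 3)*(v^2 - 2*v - 8) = v*(v - 4)*(v + 3)*(v + 2)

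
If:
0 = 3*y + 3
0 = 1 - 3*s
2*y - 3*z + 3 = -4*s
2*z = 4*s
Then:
No Solution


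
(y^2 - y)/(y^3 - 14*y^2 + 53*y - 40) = y/(y^2 - 13*y + 40)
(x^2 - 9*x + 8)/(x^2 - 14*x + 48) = (x - 1)/(x - 6)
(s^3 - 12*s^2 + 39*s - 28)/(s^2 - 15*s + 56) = (s^2 - 5*s + 4)/(s - 8)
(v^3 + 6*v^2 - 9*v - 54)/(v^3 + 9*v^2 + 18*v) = (v - 3)/v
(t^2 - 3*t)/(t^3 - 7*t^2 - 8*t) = (3 - t)/(-t^2 + 7*t + 8)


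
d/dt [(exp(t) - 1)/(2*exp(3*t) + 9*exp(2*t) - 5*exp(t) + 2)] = ((1 - exp(t))*(6*exp(2*t) + 18*exp(t) - 5) + 2*exp(3*t) + 9*exp(2*t) - 5*exp(t) + 2)*exp(t)/(2*exp(3*t) + 9*exp(2*t) - 5*exp(t) + 2)^2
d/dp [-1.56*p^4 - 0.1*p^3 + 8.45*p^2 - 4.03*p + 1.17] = -6.24*p^3 - 0.3*p^2 + 16.9*p - 4.03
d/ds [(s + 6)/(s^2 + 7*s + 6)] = -1/(s^2 + 2*s + 1)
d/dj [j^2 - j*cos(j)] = j*sin(j) + 2*j - cos(j)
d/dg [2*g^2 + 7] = 4*g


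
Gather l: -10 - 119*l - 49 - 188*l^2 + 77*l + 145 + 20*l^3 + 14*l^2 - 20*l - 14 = 20*l^3 - 174*l^2 - 62*l + 72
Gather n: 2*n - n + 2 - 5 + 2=n - 1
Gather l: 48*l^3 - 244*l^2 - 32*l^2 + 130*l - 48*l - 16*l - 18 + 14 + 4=48*l^3 - 276*l^2 + 66*l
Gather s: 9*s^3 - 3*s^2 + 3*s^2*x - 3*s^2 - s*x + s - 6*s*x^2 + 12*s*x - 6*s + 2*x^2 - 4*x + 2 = 9*s^3 + s^2*(3*x - 6) + s*(-6*x^2 + 11*x - 5) + 2*x^2 - 4*x + 2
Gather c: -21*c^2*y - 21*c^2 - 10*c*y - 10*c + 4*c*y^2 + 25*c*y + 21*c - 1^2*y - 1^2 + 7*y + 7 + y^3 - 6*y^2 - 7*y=c^2*(-21*y - 21) + c*(4*y^2 + 15*y + 11) + y^3 - 6*y^2 - y + 6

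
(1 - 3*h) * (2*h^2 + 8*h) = -6*h^3 - 22*h^2 + 8*h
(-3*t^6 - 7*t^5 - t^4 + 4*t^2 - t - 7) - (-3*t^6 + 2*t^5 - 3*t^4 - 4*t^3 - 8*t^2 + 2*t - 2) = -9*t^5 + 2*t^4 + 4*t^3 + 12*t^2 - 3*t - 5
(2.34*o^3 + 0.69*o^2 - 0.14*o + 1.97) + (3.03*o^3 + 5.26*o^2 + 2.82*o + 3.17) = 5.37*o^3 + 5.95*o^2 + 2.68*o + 5.14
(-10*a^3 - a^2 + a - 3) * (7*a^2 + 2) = -70*a^5 - 7*a^4 - 13*a^3 - 23*a^2 + 2*a - 6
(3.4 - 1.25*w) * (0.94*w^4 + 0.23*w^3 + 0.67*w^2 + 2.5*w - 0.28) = -1.175*w^5 + 2.9085*w^4 - 0.0555*w^3 - 0.847*w^2 + 8.85*w - 0.952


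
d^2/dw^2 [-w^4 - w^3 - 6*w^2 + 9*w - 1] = -12*w^2 - 6*w - 12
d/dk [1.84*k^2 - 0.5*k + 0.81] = 3.68*k - 0.5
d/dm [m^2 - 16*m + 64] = 2*m - 16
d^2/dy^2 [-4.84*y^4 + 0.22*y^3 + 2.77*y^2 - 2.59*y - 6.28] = -58.08*y^2 + 1.32*y + 5.54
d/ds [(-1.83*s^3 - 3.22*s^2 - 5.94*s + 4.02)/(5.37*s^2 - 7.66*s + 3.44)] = (-9.8271*s^4 + 28.0356*s^3 + 37.6774*s^2 - 65.3284*s + 10.3596)/(28.8369*s^4 - 82.2684*s^3 + 95.6212*s^2 - 52.7008*s + 11.8336)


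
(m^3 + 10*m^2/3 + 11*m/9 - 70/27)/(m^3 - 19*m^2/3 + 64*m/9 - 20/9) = (9*m^2 + 36*m + 35)/(3*(3*m^2 - 17*m + 10))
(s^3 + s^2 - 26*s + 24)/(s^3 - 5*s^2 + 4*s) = (s + 6)/s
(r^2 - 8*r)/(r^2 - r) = (r - 8)/(r - 1)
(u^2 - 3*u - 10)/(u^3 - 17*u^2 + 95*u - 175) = (u + 2)/(u^2 - 12*u + 35)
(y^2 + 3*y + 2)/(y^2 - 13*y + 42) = (y^2 + 3*y + 2)/(y^2 - 13*y + 42)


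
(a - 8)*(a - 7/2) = a^2 - 23*a/2 + 28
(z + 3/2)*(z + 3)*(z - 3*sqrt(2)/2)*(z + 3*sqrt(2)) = z^4 + 3*sqrt(2)*z^3/2 + 9*z^3/2 - 9*z^2/2 + 27*sqrt(2)*z^2/4 - 81*z/2 + 27*sqrt(2)*z/4 - 81/2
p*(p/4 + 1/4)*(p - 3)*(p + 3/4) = p^4/4 - 5*p^3/16 - 9*p^2/8 - 9*p/16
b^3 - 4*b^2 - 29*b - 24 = (b - 8)*(b + 1)*(b + 3)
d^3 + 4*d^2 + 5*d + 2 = (d + 1)^2*(d + 2)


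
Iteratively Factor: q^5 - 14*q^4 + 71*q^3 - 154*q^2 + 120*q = (q - 2)*(q^4 - 12*q^3 + 47*q^2 - 60*q) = (q - 5)*(q - 2)*(q^3 - 7*q^2 + 12*q) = q*(q - 5)*(q - 2)*(q^2 - 7*q + 12) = q*(q - 5)*(q - 3)*(q - 2)*(q - 4)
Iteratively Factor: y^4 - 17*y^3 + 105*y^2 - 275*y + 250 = (y - 5)*(y^3 - 12*y^2 + 45*y - 50) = (y - 5)*(y - 2)*(y^2 - 10*y + 25) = (y - 5)^2*(y - 2)*(y - 5)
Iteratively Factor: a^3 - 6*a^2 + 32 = (a + 2)*(a^2 - 8*a + 16) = (a - 4)*(a + 2)*(a - 4)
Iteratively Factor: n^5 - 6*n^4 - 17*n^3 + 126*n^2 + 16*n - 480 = (n - 3)*(n^4 - 3*n^3 - 26*n^2 + 48*n + 160) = (n - 3)*(n + 4)*(n^3 - 7*n^2 + 2*n + 40) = (n - 5)*(n - 3)*(n + 4)*(n^2 - 2*n - 8) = (n - 5)*(n - 4)*(n - 3)*(n + 4)*(n + 2)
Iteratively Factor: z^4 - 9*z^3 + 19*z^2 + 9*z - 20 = (z - 4)*(z^3 - 5*z^2 - z + 5) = (z - 4)*(z + 1)*(z^2 - 6*z + 5) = (z - 4)*(z - 1)*(z + 1)*(z - 5)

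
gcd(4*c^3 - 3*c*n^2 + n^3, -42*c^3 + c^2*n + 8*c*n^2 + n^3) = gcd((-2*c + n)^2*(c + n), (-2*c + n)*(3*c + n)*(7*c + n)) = 2*c - n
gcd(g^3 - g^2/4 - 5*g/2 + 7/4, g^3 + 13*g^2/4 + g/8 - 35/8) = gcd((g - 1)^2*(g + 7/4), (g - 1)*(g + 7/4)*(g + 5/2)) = g^2 + 3*g/4 - 7/4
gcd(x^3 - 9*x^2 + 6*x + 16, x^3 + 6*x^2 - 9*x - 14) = x^2 - x - 2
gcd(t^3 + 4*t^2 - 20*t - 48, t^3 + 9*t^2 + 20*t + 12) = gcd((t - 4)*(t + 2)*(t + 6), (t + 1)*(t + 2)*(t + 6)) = t^2 + 8*t + 12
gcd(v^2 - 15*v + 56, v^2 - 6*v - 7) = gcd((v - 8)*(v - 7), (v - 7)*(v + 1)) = v - 7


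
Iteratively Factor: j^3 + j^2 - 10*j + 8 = (j - 2)*(j^2 + 3*j - 4) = (j - 2)*(j - 1)*(j + 4)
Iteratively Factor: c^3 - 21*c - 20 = (c + 4)*(c^2 - 4*c - 5) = (c + 1)*(c + 4)*(c - 5)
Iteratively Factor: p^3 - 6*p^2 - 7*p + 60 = (p - 5)*(p^2 - p - 12) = (p - 5)*(p - 4)*(p + 3)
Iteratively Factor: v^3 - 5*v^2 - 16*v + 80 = (v - 4)*(v^2 - v - 20) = (v - 5)*(v - 4)*(v + 4)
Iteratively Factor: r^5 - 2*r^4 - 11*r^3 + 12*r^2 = (r - 1)*(r^4 - r^3 - 12*r^2) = (r - 1)*(r + 3)*(r^3 - 4*r^2) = r*(r - 1)*(r + 3)*(r^2 - 4*r) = r*(r - 4)*(r - 1)*(r + 3)*(r)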